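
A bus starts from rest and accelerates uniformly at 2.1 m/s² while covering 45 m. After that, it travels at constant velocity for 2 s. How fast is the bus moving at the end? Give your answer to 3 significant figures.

Phase 1 (accelerating): v₀ = 0 m/s, a = 2.1 m/s².
v² = v₀² + 2aΔx = 0² + 2·2.1·45 = 189 → v = 13.7 m/s
t = (v − v₀)/a = (13.7 − 0)/2.1 = 6.55 s

Phase 2 (constant speed): v₀ = 13.7 m/s, a = 0 m/s².
v = v₀ + at = 13.7 + (0)(2) = 13.7 m/s
Δx = v₀t + ½at² = 13.7·2 + 0.5·0·2² = 27.5 m
Final speed = 13.7 m/s

13.7 m/s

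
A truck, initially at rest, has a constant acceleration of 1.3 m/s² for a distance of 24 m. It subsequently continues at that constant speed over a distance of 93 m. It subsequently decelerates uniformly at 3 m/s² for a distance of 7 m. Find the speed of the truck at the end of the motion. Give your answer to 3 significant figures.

Phase 1 (accelerating): v₀ = 0 m/s, a = 1.3 m/s².
v² = v₀² + 2aΔx = 0² + 2·1.3·24 = 62.4 → v = 7.90 m/s
t = (v − v₀)/a = (7.90 − 0)/1.3 = 6.08 s

Phase 2 (constant speed): v₀ = 7.90 m/s, a = 0 m/s².
Constant speed: t = d/v = 93/7.90 = 11.8 s

Phase 3 (decelerating): v₀ = 7.90 m/s, a = -3 m/s².
v² = v₀² + 2aΔx = 7.90² + 2·-3·7 = 20.4 → v = 4.52 m/s
t = (v − v₀)/a = (4.52 − 7.90)/-3 = 1.13 s
Final speed = 4.52 m/s

4.52 m/s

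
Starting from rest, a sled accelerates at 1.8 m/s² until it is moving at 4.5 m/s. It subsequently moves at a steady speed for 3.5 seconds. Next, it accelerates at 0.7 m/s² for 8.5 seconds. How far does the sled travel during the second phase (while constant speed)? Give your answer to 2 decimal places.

15.75 m

Phase 1 (accelerating): v₀ = 0 m/s, a = 1.8 m/s².
v = v₀ + at → t = (4.5 − 0) / 1.8 = 2.50 s
v² = v₀² + 2aΔx → Δx = (4.5² − 0²)/(2·1.8) = 5.62 m

Phase 2 (constant speed): v₀ = 4.50 m/s, a = 0 m/s².
v = v₀ + at = 4.50 + (0)(3.5) = 4.50 m/s
Δx = v₀t + ½at² = 4.50·3.5 + 0.5·0·3.5² = 15.8 m
Distance in phase 2 = 15.8 m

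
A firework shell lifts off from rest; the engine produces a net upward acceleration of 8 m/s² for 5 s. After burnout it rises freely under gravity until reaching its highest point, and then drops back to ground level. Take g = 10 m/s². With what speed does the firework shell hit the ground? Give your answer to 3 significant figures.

Phase 1 (powered ascent): v₀ = 0 m/s, a = 8 m/s².
v = v₀ + at = 0 + (8)(5) = 40.0 m/s
Δx = v₀t + ½at² = 0·5 + 0.5·8·5² = 100 m

Phase 2 (coasting upward): v₀ = 40.0 m/s, a = -10 m/s².
v = v₀ + at → t = (0 − 40.0) / -10 = 4.00 s
v² = v₀² + 2aΔx → Δx = (0² − 40.0²)/(2·-10) = 80.0 m

Phase 3 (free fall): v₀ = 0 m/s, a = -10 m/s².
Falls 180 m from rest: t = √(2·180/10) = 6.00 s; v = g·t = 60.0 m/s.
Impact speed = 60.0 m/s

60.0 m/s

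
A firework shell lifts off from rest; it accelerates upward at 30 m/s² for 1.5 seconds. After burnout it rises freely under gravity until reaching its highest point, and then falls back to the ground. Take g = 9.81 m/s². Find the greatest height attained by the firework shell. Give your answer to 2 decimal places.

136.96 m

Phase 1 (powered ascent): v₀ = 0 m/s, a = 30 m/s².
v = v₀ + at = 0 + (30)(1.5) = 45.0 m/s
Δx = v₀t + ½at² = 0·1.5 + 0.5·30·1.5² = 33.8 m

Phase 2 (coasting upward): v₀ = 45.0 m/s, a = -9.81 m/s².
v = v₀ + at → t = (0 − 45.0) / -9.81 = 4.59 s
v² = v₀² + 2aΔx → Δx = (0² − 45.0²)/(2·-9.81) = 103 m
Maximum height = 33.8 + 103 = 137 m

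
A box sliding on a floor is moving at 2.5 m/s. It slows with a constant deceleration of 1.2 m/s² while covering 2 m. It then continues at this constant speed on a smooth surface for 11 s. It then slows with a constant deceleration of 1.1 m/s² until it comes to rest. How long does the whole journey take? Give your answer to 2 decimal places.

13.17 s

Phase 1 (decelerating): v₀ = 2.50 m/s, a = -1.2 m/s².
v² = v₀² + 2aΔx = 2.50² + 2·-1.2·2 = 1.45 → v = 1.20 m/s
t = (v − v₀)/a = (1.20 − 2.50)/-1.2 = 1.08 s

Phase 2 (constant speed): v₀ = 1.20 m/s, a = 0 m/s².
v = v₀ + at = 1.20 + (0)(11) = 1.20 m/s
Δx = v₀t + ½at² = 1.20·11 + 0.5·0·11² = 13.2 m

Phase 3 (decelerating): v₀ = 1.20 m/s, a = -1.1 m/s².
v = v₀ + at → t = (0 − 1.20) / -1.1 = 1.09 s
v² = v₀² + 2aΔx → Δx = (0² − 1.20²)/(2·-1.1) = 0.659 m
Total time = 1.08 + 11.0 + 1.09 = 13.2 s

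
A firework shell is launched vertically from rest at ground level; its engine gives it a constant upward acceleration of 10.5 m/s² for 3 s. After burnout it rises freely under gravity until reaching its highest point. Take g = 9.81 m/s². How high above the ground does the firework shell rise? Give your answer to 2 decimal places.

Phase 1 (powered ascent): v₀ = 0 m/s, a = 10.5 m/s².
v = v₀ + at = 0 + (10.5)(3) = 31.5 m/s
Δx = v₀t + ½at² = 0·3 + 0.5·10.5·3² = 47.2 m

Phase 2 (coasting upward): v₀ = 31.5 m/s, a = -9.81 m/s².
v = v₀ + at → t = (0 − 31.5) / -9.81 = 3.21 s
v² = v₀² + 2aΔx → Δx = (0² − 31.5²)/(2·-9.81) = 50.6 m
Maximum height = 47.2 + 50.6 = 97.8 m

97.82 m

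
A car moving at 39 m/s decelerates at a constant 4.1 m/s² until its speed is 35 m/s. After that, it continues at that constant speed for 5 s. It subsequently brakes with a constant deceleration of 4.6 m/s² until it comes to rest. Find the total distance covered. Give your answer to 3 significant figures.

344 m

Phase 1 (decelerating): v₀ = 39.0 m/s, a = -4.1 m/s².
v = v₀ + at → t = (35 − 39.0) / -4.1 = 0.976 s
v² = v₀² + 2aΔx → Δx = (35² − 39.0²)/(2·-4.1) = 36.1 m

Phase 2 (constant speed): v₀ = 35.0 m/s, a = 0 m/s².
v = v₀ + at = 35.0 + (0)(5) = 35.0 m/s
Δx = v₀t + ½at² = 35.0·5 + 0.5·0·5² = 175 m

Phase 3 (decelerating): v₀ = 35.0 m/s, a = -4.6 m/s².
v = v₀ + at → t = (0 − 35.0) / -4.6 = 7.61 s
v² = v₀² + 2aΔx → Δx = (0² − 35.0²)/(2·-4.6) = 133 m
Total distance = 36.1 + 175 + 133 = 344 m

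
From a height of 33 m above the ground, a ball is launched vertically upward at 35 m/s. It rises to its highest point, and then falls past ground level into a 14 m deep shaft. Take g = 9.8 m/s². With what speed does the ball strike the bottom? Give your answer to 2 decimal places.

46.33 m/s

Phase 1 (rising): v₀ = 35.0 m/s, a = -9.8 m/s².
v = v₀ + at → t = (0 − 35.0) / -9.8 = 3.57 s
v² = v₀² + 2aΔx → Δx = (0² − 35.0²)/(2·-9.8) = 62.5 m

Phase 2 (falling): v₀ = 0 m/s, a = -9.8 m/s².
Falls 110 m from rest: t = √(2·110/9.8) = 4.73 s; v = g·t = 46.3 m/s.
Final speed = 46.3 m/s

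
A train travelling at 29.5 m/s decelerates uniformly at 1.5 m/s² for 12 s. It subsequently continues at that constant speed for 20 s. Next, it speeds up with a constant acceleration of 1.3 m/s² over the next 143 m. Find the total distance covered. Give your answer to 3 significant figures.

619 m

Phase 1 (decelerating): v₀ = 29.5 m/s, a = -1.5 m/s².
v = v₀ + at = 29.5 + (-1.5)(12) = 11.5 m/s
Δx = v₀t + ½at² = 29.5·12 + 0.5·-1.5·12² = 246 m

Phase 2 (constant speed): v₀ = 11.5 m/s, a = 0 m/s².
v = v₀ + at = 11.5 + (0)(20) = 11.5 m/s
Δx = v₀t + ½at² = 11.5·20 + 0.5·0·20² = 230 m

Phase 3 (accelerating): v₀ = 11.5 m/s, a = 1.3 m/s².
v² = v₀² + 2aΔx = 11.5² + 2·1.3·143 = 504 → v = 22.5 m/s
t = (v − v₀)/a = (22.5 − 11.5)/1.3 = 8.42 s
Total distance = 246 + 230 + 143 = 619 m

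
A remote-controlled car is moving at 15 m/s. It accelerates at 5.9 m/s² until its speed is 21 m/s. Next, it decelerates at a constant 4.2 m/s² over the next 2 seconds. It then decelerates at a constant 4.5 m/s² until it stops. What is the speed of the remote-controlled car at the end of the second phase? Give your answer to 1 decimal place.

12.6 m/s

Phase 1 (accelerating): v₀ = 15.0 m/s, a = 5.9 m/s².
v = v₀ + at → t = (21 − 15.0) / 5.9 = 1.02 s
v² = v₀² + 2aΔx → Δx = (21² − 15.0²)/(2·5.9) = 18.3 m

Phase 2 (decelerating): v₀ = 21.0 m/s, a = -4.2 m/s².
v = v₀ + at = 21.0 + (-4.2)(2) = 12.6 m/s
Δx = v₀t + ½at² = 21.0·2 + 0.5·-4.2·2² = 33.6 m
Speed at end of phase 2 = 12.6 m/s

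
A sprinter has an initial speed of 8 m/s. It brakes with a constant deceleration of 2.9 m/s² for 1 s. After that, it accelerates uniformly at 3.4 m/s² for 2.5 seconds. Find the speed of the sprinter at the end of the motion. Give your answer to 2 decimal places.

Phase 1 (decelerating): v₀ = 8.00 m/s, a = -2.9 m/s².
v = v₀ + at = 8.00 + (-2.9)(1) = 5.10 m/s
Δx = v₀t + ½at² = 8.00·1 + 0.5·-2.9·1² = 6.55 m

Phase 2 (accelerating): v₀ = 5.10 m/s, a = 3.4 m/s².
v = v₀ + at = 5.10 + (3.4)(2.5) = 13.6 m/s
Δx = v₀t + ½at² = 5.10·2.5 + 0.5·3.4·2.5² = 23.4 m
Final speed = 13.6 m/s

13.60 m/s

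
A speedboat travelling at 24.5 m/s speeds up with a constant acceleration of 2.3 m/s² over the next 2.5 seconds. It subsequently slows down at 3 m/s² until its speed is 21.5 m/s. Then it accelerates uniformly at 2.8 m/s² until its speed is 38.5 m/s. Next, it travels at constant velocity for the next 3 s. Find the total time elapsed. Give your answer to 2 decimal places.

14.49 s

Phase 1 (accelerating): v₀ = 24.5 m/s, a = 2.3 m/s².
v = v₀ + at = 24.5 + (2.3)(2.5) = 30.2 m/s
Δx = v₀t + ½at² = 24.5·2.5 + 0.5·2.3·2.5² = 68.4 m

Phase 2 (decelerating): v₀ = 30.2 m/s, a = -3 m/s².
v = v₀ + at → t = (21.5 − 30.2) / -3 = 2.92 s
v² = v₀² + 2aΔx → Δx = (21.5² − 30.2²)/(2·-3) = 75.5 m

Phase 3 (accelerating): v₀ = 21.5 m/s, a = 2.8 m/s².
v = v₀ + at → t = (38.5 − 21.5) / 2.8 = 6.07 s
v² = v₀² + 2aΔx → Δx = (38.5² − 21.5²)/(2·2.8) = 182 m

Phase 4 (constant speed): v₀ = 38.5 m/s, a = 0 m/s².
v = v₀ + at = 38.5 + (0)(3) = 38.5 m/s
Δx = v₀t + ½at² = 38.5·3 + 0.5·0·3² = 116 m
Total time = 2.50 + 2.92 + 6.07 + 3.00 = 14.5 s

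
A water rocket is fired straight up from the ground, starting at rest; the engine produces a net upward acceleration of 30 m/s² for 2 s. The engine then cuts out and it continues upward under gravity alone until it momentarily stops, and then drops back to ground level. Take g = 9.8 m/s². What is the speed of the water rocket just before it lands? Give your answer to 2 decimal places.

Phase 1 (powered ascent): v₀ = 0 m/s, a = 30 m/s².
v = v₀ + at = 0 + (30)(2) = 60.0 m/s
Δx = v₀t + ½at² = 0·2 + 0.5·30·2² = 60.0 m

Phase 2 (coasting upward): v₀ = 60.0 m/s, a = -9.8 m/s².
v = v₀ + at → t = (0 − 60.0) / -9.8 = 6.12 s
v² = v₀² + 2aΔx → Δx = (0² − 60.0²)/(2·-9.8) = 184 m

Phase 3 (free fall): v₀ = 0 m/s, a = -9.8 m/s².
Falls 244 m from rest: t = √(2·244/9.8) = 7.05 s; v = g·t = 69.1 m/s.
Impact speed = 69.1 m/s

69.11 m/s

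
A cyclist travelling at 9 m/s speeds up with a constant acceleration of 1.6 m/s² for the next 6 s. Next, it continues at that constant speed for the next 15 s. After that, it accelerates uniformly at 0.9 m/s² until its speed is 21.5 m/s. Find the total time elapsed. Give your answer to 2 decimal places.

Phase 1 (accelerating): v₀ = 9.00 m/s, a = 1.6 m/s².
v = v₀ + at = 9.00 + (1.6)(6) = 18.6 m/s
Δx = v₀t + ½at² = 9.00·6 + 0.5·1.6·6² = 82.8 m

Phase 2 (constant speed): v₀ = 18.6 m/s, a = 0 m/s².
v = v₀ + at = 18.6 + (0)(15) = 18.6 m/s
Δx = v₀t + ½at² = 18.6·15 + 0.5·0·15² = 279 m

Phase 3 (accelerating): v₀ = 18.6 m/s, a = 0.9 m/s².
v = v₀ + at → t = (21.5 − 18.6) / 0.9 = 3.22 s
v² = v₀² + 2aΔx → Δx = (21.5² − 18.6²)/(2·0.9) = 64.6 m
Total time = 6.00 + 15.0 + 3.22 = 24.2 s

24.22 s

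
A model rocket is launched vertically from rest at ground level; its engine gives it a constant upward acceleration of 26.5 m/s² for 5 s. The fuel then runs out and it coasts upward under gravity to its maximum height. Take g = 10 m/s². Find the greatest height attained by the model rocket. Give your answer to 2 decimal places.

1209.06 m

Phase 1 (powered ascent): v₀ = 0 m/s, a = 26.5 m/s².
v = v₀ + at = 0 + (26.5)(5) = 132 m/s
Δx = v₀t + ½at² = 0·5 + 0.5·26.5·5² = 331 m

Phase 2 (coasting upward): v₀ = 132 m/s, a = -10 m/s².
v = v₀ + at → t = (0 − 132) / -10 = 13.2 s
v² = v₀² + 2aΔx → Δx = (0² − 132²)/(2·-10) = 878 m
Maximum height = 331 + 878 = 1210 m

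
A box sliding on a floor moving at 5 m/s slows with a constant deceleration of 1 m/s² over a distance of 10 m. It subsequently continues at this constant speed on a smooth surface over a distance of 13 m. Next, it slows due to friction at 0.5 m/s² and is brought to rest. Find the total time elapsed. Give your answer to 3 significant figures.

13.0 s

Phase 1 (decelerating): v₀ = 5.00 m/s, a = -1 m/s².
v² = v₀² + 2aΔx = 5.00² + 2·-1·10 = 5.00 → v = 2.24 m/s
t = (v − v₀)/a = (2.24 − 5.00)/-1 = 2.76 s

Phase 2 (constant speed): v₀ = 2.24 m/s, a = 0 m/s².
Constant speed: t = d/v = 13/2.24 = 5.81 s

Phase 3 (decelerating): v₀ = 2.24 m/s, a = -0.5 m/s².
v = v₀ + at → t = (0 − 2.24) / -0.5 = 4.47 s
v² = v₀² + 2aΔx → Δx = (0² − 2.24²)/(2·-0.5) = 5.00 m
Total time = 2.76 + 5.81 + 4.47 = 13.0 s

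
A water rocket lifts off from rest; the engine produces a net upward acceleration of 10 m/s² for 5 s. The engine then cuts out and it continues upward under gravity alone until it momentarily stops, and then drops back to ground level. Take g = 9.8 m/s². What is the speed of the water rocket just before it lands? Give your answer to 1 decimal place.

70.4 m/s

Phase 1 (powered ascent): v₀ = 0 m/s, a = 10 m/s².
v = v₀ + at = 0 + (10)(5) = 50.0 m/s
Δx = v₀t + ½at² = 0·5 + 0.5·10·5² = 125 m

Phase 2 (coasting upward): v₀ = 50.0 m/s, a = -9.8 m/s².
v = v₀ + at → t = (0 − 50.0) / -9.8 = 5.10 s
v² = v₀² + 2aΔx → Δx = (0² − 50.0²)/(2·-9.8) = 128 m

Phase 3 (free fall): v₀ = 0 m/s, a = -9.8 m/s².
Falls 253 m from rest: t = √(2·253/9.8) = 7.18 s; v = g·t = 70.4 m/s.
Impact speed = 70.4 m/s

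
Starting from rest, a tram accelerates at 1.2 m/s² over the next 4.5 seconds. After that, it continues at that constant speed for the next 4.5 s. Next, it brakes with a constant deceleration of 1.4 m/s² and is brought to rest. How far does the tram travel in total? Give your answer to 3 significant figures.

46.9 m

Phase 1 (accelerating): v₀ = 0 m/s, a = 1.2 m/s².
v = v₀ + at = 0 + (1.2)(4.5) = 5.40 m/s
Δx = v₀t + ½at² = 0·4.5 + 0.5·1.2·4.5² = 12.1 m

Phase 2 (constant speed): v₀ = 5.40 m/s, a = 0 m/s².
v = v₀ + at = 5.40 + (0)(4.5) = 5.40 m/s
Δx = v₀t + ½at² = 5.40·4.5 + 0.5·0·4.5² = 24.3 m

Phase 3 (decelerating): v₀ = 5.40 m/s, a = -1.4 m/s².
v = v₀ + at → t = (0 − 5.40) / -1.4 = 3.86 s
v² = v₀² + 2aΔx → Δx = (0² − 5.40²)/(2·-1.4) = 10.4 m
Total distance = 12.1 + 24.3 + 10.4 = 46.9 m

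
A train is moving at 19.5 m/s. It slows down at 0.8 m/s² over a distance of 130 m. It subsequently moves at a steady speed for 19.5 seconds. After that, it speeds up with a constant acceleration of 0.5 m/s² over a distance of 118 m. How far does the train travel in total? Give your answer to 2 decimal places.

503.93 m

Phase 1 (decelerating): v₀ = 19.5 m/s, a = -0.8 m/s².
v² = v₀² + 2aΔx = 19.5² + 2·-0.8·130 = 172 → v = 13.1 m/s
t = (v − v₀)/a = (13.1 − 19.5)/-0.8 = 7.97 s

Phase 2 (constant speed): v₀ = 13.1 m/s, a = 0 m/s².
v = v₀ + at = 13.1 + (0)(19.5) = 13.1 m/s
Δx = v₀t + ½at² = 13.1·19.5 + 0.5·0·19.5² = 256 m

Phase 3 (accelerating): v₀ = 13.1 m/s, a = 0.5 m/s².
v² = v₀² + 2aΔx = 13.1² + 2·0.5·118 = 290 → v = 17.0 m/s
t = (v − v₀)/a = (17.0 − 13.1)/0.5 = 7.82 s
Total distance = 130 + 256 + 118 = 504 m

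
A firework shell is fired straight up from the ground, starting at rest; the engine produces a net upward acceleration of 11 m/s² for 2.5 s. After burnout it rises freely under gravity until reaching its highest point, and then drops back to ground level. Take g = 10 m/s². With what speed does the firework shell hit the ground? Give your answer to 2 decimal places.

38.00 m/s

Phase 1 (powered ascent): v₀ = 0 m/s, a = 11 m/s².
v = v₀ + at = 0 + (11)(2.5) = 27.5 m/s
Δx = v₀t + ½at² = 0·2.5 + 0.5·11·2.5² = 34.4 m

Phase 2 (coasting upward): v₀ = 27.5 m/s, a = -10 m/s².
v = v₀ + at → t = (0 − 27.5) / -10 = 2.75 s
v² = v₀² + 2aΔx → Δx = (0² − 27.5²)/(2·-10) = 37.8 m

Phase 3 (free fall): v₀ = 0 m/s, a = -10 m/s².
Falls 72.2 m from rest: t = √(2·72.2/10) = 3.80 s; v = g·t = 38.0 m/s.
Impact speed = 38.0 m/s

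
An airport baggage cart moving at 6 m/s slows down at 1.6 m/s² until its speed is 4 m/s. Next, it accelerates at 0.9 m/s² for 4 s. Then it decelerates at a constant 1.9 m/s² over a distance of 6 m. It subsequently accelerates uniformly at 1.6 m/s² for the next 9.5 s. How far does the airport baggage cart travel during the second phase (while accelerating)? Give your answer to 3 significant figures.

23.2 m

Phase 1 (decelerating): v₀ = 6.00 m/s, a = -1.6 m/s².
v = v₀ + at → t = (4 − 6.00) / -1.6 = 1.25 s
v² = v₀² + 2aΔx → Δx = (4² − 6.00²)/(2·-1.6) = 6.25 m

Phase 2 (accelerating): v₀ = 4.00 m/s, a = 0.9 m/s².
v = v₀ + at = 4.00 + (0.9)(4) = 7.60 m/s
Δx = v₀t + ½at² = 4.00·4 + 0.5·0.9·4² = 23.2 m
Distance in phase 2 = 23.2 m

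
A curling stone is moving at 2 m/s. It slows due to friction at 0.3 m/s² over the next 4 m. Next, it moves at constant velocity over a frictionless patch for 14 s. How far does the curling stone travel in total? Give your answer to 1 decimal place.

21.7 m

Phase 1 (decelerating): v₀ = 2.00 m/s, a = -0.3 m/s².
v² = v₀² + 2aΔx = 2.00² + 2·-0.3·4 = 1.60 → v = 1.26 m/s
t = (v − v₀)/a = (1.26 − 2.00)/-0.3 = 2.45 s

Phase 2 (constant speed): v₀ = 1.26 m/s, a = 0 m/s².
v = v₀ + at = 1.26 + (0)(14) = 1.26 m/s
Δx = v₀t + ½at² = 1.26·14 + 0.5·0·14² = 17.7 m
Total distance = 4.00 + 17.7 = 21.7 m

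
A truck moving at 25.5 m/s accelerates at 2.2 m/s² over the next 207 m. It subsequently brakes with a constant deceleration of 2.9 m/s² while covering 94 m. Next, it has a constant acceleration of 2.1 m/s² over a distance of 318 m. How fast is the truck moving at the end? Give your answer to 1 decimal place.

Phase 1 (accelerating): v₀ = 25.5 m/s, a = 2.2 m/s².
v² = v₀² + 2aΔx = 25.5² + 2·2.2·207 = 1560 → v = 39.5 m/s
t = (v − v₀)/a = (39.5 − 25.5)/2.2 = 6.37 s

Phase 2 (decelerating): v₀ = 39.5 m/s, a = -2.9 m/s².
v² = v₀² + 2aΔx = 39.5² + 2·-2.9·94 = 1020 → v = 31.9 m/s
t = (v − v₀)/a = (31.9 − 39.5)/-2.9 = 2.63 s

Phase 3 (accelerating): v₀ = 31.9 m/s, a = 2.1 m/s².
v² = v₀² + 2aΔx = 31.9² + 2·2.1·318 = 2350 → v = 48.5 m/s
t = (v − v₀)/a = (48.5 − 31.9)/2.1 = 7.91 s
Final speed = 48.5 m/s

48.5 m/s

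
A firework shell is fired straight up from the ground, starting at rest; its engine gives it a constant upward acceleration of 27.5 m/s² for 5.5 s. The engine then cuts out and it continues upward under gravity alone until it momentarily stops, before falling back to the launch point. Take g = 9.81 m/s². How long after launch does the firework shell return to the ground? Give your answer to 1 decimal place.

Phase 1 (powered ascent): v₀ = 0 m/s, a = 27.5 m/s².
v = v₀ + at = 0 + (27.5)(5.5) = 151 m/s
Δx = v₀t + ½at² = 0·5.5 + 0.5·27.5·5.5² = 416 m

Phase 2 (coasting upward): v₀ = 151 m/s, a = -9.81 m/s².
v = v₀ + at → t = (0 − 151) / -9.81 = 15.4 s
v² = v₀² + 2aΔx → Δx = (0² − 151²)/(2·-9.81) = 1170 m

Phase 3 (free fall): v₀ = 0 m/s, a = -9.81 m/s².
Falls 1580 m from rest: t = √(2·1580/9.81) = 18.0 s; v = g·t = 176 m/s.
Total time = 5.50 + 15.4 + 18.0 = 38.9 s

38.9 s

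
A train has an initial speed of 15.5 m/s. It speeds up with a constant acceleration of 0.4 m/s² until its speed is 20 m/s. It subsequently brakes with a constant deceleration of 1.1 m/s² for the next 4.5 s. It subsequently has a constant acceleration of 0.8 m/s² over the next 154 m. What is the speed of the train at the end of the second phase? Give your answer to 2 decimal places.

15.05 m/s

Phase 1 (accelerating): v₀ = 15.5 m/s, a = 0.4 m/s².
v = v₀ + at → t = (20 − 15.5) / 0.4 = 11.2 s
v² = v₀² + 2aΔx → Δx = (20² − 15.5²)/(2·0.4) = 200 m

Phase 2 (decelerating): v₀ = 20.0 m/s, a = -1.1 m/s².
v = v₀ + at = 20.0 + (-1.1)(4.5) = 15.1 m/s
Δx = v₀t + ½at² = 20.0·4.5 + 0.5·-1.1·4.5² = 78.9 m
Speed at end of phase 2 = 15.1 m/s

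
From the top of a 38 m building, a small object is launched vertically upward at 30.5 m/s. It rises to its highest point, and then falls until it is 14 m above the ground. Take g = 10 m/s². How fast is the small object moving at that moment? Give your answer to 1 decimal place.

37.6 m/s

Phase 1 (rising): v₀ = 30.5 m/s, a = -10 m/s².
v = v₀ + at → t = (0 − 30.5) / -10 = 3.05 s
v² = v₀² + 2aΔx → Δx = (0² − 30.5²)/(2·-10) = 46.5 m

Phase 2 (falling): v₀ = 0 m/s, a = -10 m/s².
Falls 70.5 m from rest: t = √(2·70.5/10) = 3.76 s; v = g·t = 37.6 m/s.
Final speed = 37.6 m/s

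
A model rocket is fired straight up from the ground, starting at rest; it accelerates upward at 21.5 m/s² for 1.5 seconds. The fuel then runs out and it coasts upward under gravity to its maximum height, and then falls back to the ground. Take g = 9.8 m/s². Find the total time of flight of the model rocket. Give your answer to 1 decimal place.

Phase 1 (powered ascent): v₀ = 0 m/s, a = 21.5 m/s².
v = v₀ + at = 0 + (21.5)(1.5) = 32.2 m/s
Δx = v₀t + ½at² = 0·1.5 + 0.5·21.5·1.5² = 24.2 m

Phase 2 (coasting upward): v₀ = 32.2 m/s, a = -9.8 m/s².
v = v₀ + at → t = (0 − 32.2) / -9.8 = 3.29 s
v² = v₀² + 2aΔx → Δx = (0² − 32.2²)/(2·-9.8) = 53.1 m

Phase 3 (free fall): v₀ = 0 m/s, a = -9.8 m/s².
Falls 77.3 m from rest: t = √(2·77.3/9.8) = 3.97 s; v = g·t = 38.9 m/s.
Total time = 1.50 + 3.29 + 3.97 = 8.76 s

8.8 s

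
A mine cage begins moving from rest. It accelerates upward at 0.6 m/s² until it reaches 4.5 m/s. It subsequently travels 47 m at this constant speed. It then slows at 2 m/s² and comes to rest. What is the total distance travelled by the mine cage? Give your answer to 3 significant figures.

68.9 m

Phase 1 (accelerating): v₀ = 0 m/s, a = 0.6 m/s².
v = v₀ + at → t = (4.5 − 0) / 0.6 = 7.50 s
v² = v₀² + 2aΔx → Δx = (4.5² − 0²)/(2·0.6) = 16.9 m

Phase 2 (constant speed): v₀ = 4.50 m/s, a = 0 m/s².
Constant speed: t = d/v = 47/4.50 = 10.4 s

Phase 3 (decelerating): v₀ = 4.50 m/s, a = -2 m/s².
v = v₀ + at → t = (0 − 4.50) / -2 = 2.25 s
v² = v₀² + 2aΔx → Δx = (0² − 4.50²)/(2·-2) = 5.06 m
Total distance = 16.9 + 47.0 + 5.06 = 68.9 m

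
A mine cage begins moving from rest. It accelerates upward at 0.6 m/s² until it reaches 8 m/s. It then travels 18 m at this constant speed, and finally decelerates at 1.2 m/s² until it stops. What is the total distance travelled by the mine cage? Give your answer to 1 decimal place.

98.0 m

Phase 1 (accelerating): v₀ = 0 m/s, a = 0.6 m/s².
v = v₀ + at → t = (8 − 0) / 0.6 = 13.3 s
v² = v₀² + 2aΔx → Δx = (8² − 0²)/(2·0.6) = 53.3 m

Phase 2 (constant speed): v₀ = 8.00 m/s, a = 0 m/s².
Constant speed: t = d/v = 18/8.00 = 2.25 s

Phase 3 (decelerating): v₀ = 8.00 m/s, a = -1.2 m/s².
v = v₀ + at → t = (0 − 8.00) / -1.2 = 6.67 s
v² = v₀² + 2aΔx → Δx = (0² − 8.00²)/(2·-1.2) = 26.7 m
Total distance = 53.3 + 18.0 + 26.7 = 98.0 m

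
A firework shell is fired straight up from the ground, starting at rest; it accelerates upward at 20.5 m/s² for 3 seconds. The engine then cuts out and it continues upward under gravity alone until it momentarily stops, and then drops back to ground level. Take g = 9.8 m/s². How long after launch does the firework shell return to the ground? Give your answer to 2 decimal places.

Phase 1 (powered ascent): v₀ = 0 m/s, a = 20.5 m/s².
v = v₀ + at = 0 + (20.5)(3) = 61.5 m/s
Δx = v₀t + ½at² = 0·3 + 0.5·20.5·3² = 92.2 m

Phase 2 (coasting upward): v₀ = 61.5 m/s, a = -9.8 m/s².
v = v₀ + at → t = (0 − 61.5) / -9.8 = 6.28 s
v² = v₀² + 2aΔx → Δx = (0² − 61.5²)/(2·-9.8) = 193 m

Phase 3 (free fall): v₀ = 0 m/s, a = -9.8 m/s².
Falls 285 m from rest: t = √(2·285/9.8) = 7.63 s; v = g·t = 74.8 m/s.
Total time = 3.00 + 6.28 + 7.63 = 16.9 s

16.90 s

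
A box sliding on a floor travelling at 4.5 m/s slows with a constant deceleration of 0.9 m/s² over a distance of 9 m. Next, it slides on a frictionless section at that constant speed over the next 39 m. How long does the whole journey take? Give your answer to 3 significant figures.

Phase 1 (decelerating): v₀ = 4.50 m/s, a = -0.9 m/s².
v² = v₀² + 2aΔx = 4.50² + 2·-0.9·9 = 4.05 → v = 2.01 m/s
t = (v − v₀)/a = (2.01 − 4.50)/-0.9 = 2.76 s

Phase 2 (constant speed): v₀ = 2.01 m/s, a = 0 m/s².
Constant speed: t = d/v = 39/2.01 = 19.4 s
Total time = 2.76 + 19.4 = 22.1 s

22.1 s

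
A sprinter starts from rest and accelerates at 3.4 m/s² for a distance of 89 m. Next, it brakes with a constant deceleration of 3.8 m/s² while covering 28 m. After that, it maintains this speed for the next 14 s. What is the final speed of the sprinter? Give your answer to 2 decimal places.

19.81 m/s

Phase 1 (accelerating): v₀ = 0 m/s, a = 3.4 m/s².
v² = v₀² + 2aΔx = 0² + 2·3.4·89 = 605 → v = 24.6 m/s
t = (v − v₀)/a = (24.6 − 0)/3.4 = 7.24 s

Phase 2 (decelerating): v₀ = 24.6 m/s, a = -3.8 m/s².
v² = v₀² + 2aΔx = 24.6² + 2·-3.8·28 = 392 → v = 19.8 m/s
t = (v − v₀)/a = (19.8 − 24.6)/-3.8 = 1.26 s

Phase 3 (constant speed): v₀ = 19.8 m/s, a = 0 m/s².
v = v₀ + at = 19.8 + (0)(14) = 19.8 m/s
Δx = v₀t + ½at² = 19.8·14 + 0.5·0·14² = 277 m
Final speed = 19.8 m/s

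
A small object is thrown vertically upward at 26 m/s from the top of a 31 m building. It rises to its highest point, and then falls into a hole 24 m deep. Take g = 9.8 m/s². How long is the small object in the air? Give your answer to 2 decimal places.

Phase 1 (rising): v₀ = 26.0 m/s, a = -9.8 m/s².
v = v₀ + at → t = (0 − 26.0) / -9.8 = 2.65 s
v² = v₀² + 2aΔx → Δx = (0² − 26.0²)/(2·-9.8) = 34.5 m

Phase 2 (falling): v₀ = 0 m/s, a = -9.8 m/s².
Falls 89.5 m from rest: t = √(2·89.5/9.8) = 4.27 s; v = g·t = 41.9 m/s.
Total time = 2.65 + 4.27 = 6.93 s

6.93 s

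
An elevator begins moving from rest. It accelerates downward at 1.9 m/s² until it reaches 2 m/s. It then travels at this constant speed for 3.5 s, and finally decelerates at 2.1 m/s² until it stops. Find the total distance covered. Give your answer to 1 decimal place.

Phase 1 (accelerating): v₀ = 0 m/s, a = 1.9 m/s².
v = v₀ + at → t = (2 − 0) / 1.9 = 1.05 s
v² = v₀² + 2aΔx → Δx = (2² − 0²)/(2·1.9) = 1.05 m

Phase 2 (constant speed): v₀ = 2.00 m/s, a = 0 m/s².
v = v₀ + at = 2.00 + (0)(3.5) = 2.00 m/s
Δx = v₀t + ½at² = 2.00·3.5 + 0.5·0·3.5² = 7.00 m

Phase 3 (decelerating): v₀ = 2.00 m/s, a = -2.1 m/s².
v = v₀ + at → t = (0 − 2.00) / -2.1 = 0.952 s
v² = v₀² + 2aΔx → Δx = (0² − 2.00²)/(2·-2.1) = 0.952 m
Total distance = 1.05 + 7.00 + 0.952 = 9.01 m

9.0 m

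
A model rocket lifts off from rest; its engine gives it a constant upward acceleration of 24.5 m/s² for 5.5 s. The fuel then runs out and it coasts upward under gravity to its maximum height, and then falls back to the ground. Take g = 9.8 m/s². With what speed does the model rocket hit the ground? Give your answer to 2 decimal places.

Phase 1 (powered ascent): v₀ = 0 m/s, a = 24.5 m/s².
v = v₀ + at = 0 + (24.5)(5.5) = 135 m/s
Δx = v₀t + ½at² = 0·5.5 + 0.5·24.5·5.5² = 371 m

Phase 2 (coasting upward): v₀ = 135 m/s, a = -9.8 m/s².
v = v₀ + at → t = (0 − 135) / -9.8 = 13.7 s
v² = v₀² + 2aΔx → Δx = (0² − 135²)/(2·-9.8) = 926 m

Phase 3 (free fall): v₀ = 0 m/s, a = -9.8 m/s².
Falls 1300 m from rest: t = √(2·1300/9.8) = 16.3 s; v = g·t = 159 m/s.
Impact speed = 159 m/s

159.44 m/s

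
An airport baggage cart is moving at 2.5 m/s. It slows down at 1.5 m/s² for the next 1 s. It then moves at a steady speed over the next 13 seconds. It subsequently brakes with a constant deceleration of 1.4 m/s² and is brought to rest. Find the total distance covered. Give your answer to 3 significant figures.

Phase 1 (decelerating): v₀ = 2.50 m/s, a = -1.5 m/s².
v = v₀ + at = 2.50 + (-1.5)(1) = 1.00 m/s
Δx = v₀t + ½at² = 2.50·1 + 0.5·-1.5·1² = 1.75 m

Phase 2 (constant speed): v₀ = 1.00 m/s, a = 0 m/s².
v = v₀ + at = 1.00 + (0)(13) = 1.00 m/s
Δx = v₀t + ½at² = 1.00·13 + 0.5·0·13² = 13.0 m

Phase 3 (decelerating): v₀ = 1.00 m/s, a = -1.4 m/s².
v = v₀ + at → t = (0 − 1.00) / -1.4 = 0.714 s
v² = v₀² + 2aΔx → Δx = (0² − 1.00²)/(2·-1.4) = 0.357 m
Total distance = 1.75 + 13.0 + 0.357 = 15.1 m

15.1 m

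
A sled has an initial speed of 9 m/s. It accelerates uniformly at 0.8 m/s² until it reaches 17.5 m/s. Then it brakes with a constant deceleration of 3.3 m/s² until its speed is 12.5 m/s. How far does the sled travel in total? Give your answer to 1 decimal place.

Phase 1 (accelerating): v₀ = 9.00 m/s, a = 0.8 m/s².
v = v₀ + at → t = (17.5 − 9.00) / 0.8 = 10.6 s
v² = v₀² + 2aΔx → Δx = (17.5² − 9.00²)/(2·0.8) = 141 m

Phase 2 (decelerating): v₀ = 17.5 m/s, a = -3.3 m/s².
v = v₀ + at → t = (12.5 − 17.5) / -3.3 = 1.52 s
v² = v₀² + 2aΔx → Δx = (12.5² − 17.5²)/(2·-3.3) = 22.7 m
Total distance = 141 + 22.7 = 164 m

163.5 m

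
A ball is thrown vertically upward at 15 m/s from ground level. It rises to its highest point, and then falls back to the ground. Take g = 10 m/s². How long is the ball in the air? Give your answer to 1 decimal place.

3.0 s

Phase 1 (rising): v₀ = 15.0 m/s, a = -10 m/s².
v = v₀ + at → t = (0 − 15.0) / -10 = 1.50 s
v² = v₀² + 2aΔx → Δx = (0² − 15.0²)/(2·-10) = 11.2 m

Phase 2 (falling): v₀ = 0 m/s, a = -10 m/s².
Falls 11.2 m from rest: t = √(2·11.2/10) = 1.50 s; v = g·t = 15.0 m/s.
Total time = 1.50 + 1.50 = 3.00 s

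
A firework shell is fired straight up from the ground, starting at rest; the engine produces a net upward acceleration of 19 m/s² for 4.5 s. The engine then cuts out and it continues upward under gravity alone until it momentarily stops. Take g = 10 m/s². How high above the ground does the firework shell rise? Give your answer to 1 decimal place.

Phase 1 (powered ascent): v₀ = 0 m/s, a = 19 m/s².
v = v₀ + at = 0 + (19)(4.5) = 85.5 m/s
Δx = v₀t + ½at² = 0·4.5 + 0.5·19·4.5² = 192 m

Phase 2 (coasting upward): v₀ = 85.5 m/s, a = -10 m/s².
v = v₀ + at → t = (0 − 85.5) / -10 = 8.55 s
v² = v₀² + 2aΔx → Δx = (0² − 85.5²)/(2·-10) = 366 m
Maximum height = 192 + 366 = 558 m

557.9 m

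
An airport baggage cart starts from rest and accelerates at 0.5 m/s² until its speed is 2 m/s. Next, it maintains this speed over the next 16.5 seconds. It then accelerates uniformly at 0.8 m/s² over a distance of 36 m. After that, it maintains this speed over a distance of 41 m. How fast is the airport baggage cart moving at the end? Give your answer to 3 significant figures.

Phase 1 (accelerating): v₀ = 0 m/s, a = 0.5 m/s².
v = v₀ + at → t = (2 − 0) / 0.5 = 4.00 s
v² = v₀² + 2aΔx → Δx = (2² − 0²)/(2·0.5) = 4.00 m

Phase 2 (constant speed): v₀ = 2.00 m/s, a = 0 m/s².
v = v₀ + at = 2.00 + (0)(16.5) = 2.00 m/s
Δx = v₀t + ½at² = 2.00·16.5 + 0.5·0·16.5² = 33.0 m

Phase 3 (accelerating): v₀ = 2.00 m/s, a = 0.8 m/s².
v² = v₀² + 2aΔx = 2.00² + 2·0.8·36 = 61.6 → v = 7.85 m/s
t = (v − v₀)/a = (7.85 − 2.00)/0.8 = 7.31 s

Phase 4 (constant speed): v₀ = 7.85 m/s, a = 0 m/s².
Constant speed: t = d/v = 41/7.85 = 5.22 s
Final speed = 7.85 m/s

7.85 m/s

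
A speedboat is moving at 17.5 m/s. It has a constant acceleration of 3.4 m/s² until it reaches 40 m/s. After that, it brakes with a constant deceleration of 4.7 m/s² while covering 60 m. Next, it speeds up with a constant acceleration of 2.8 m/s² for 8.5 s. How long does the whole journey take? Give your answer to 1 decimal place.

16.8 s

Phase 1 (accelerating): v₀ = 17.5 m/s, a = 3.4 m/s².
v = v₀ + at → t = (40 − 17.5) / 3.4 = 6.62 s
v² = v₀² + 2aΔx → Δx = (40² − 17.5²)/(2·3.4) = 190 m

Phase 2 (decelerating): v₀ = 40.0 m/s, a = -4.7 m/s².
v² = v₀² + 2aΔx = 40.0² + 2·-4.7·60 = 1040 → v = 32.2 m/s
t = (v − v₀)/a = (32.2 − 40.0)/-4.7 = 1.66 s

Phase 3 (accelerating): v₀ = 32.2 m/s, a = 2.8 m/s².
v = v₀ + at = 32.2 + (2.8)(8.5) = 56.0 m/s
Δx = v₀t + ½at² = 32.2·8.5 + 0.5·2.8·8.5² = 375 m
Total time = 6.62 + 1.66 + 8.50 = 16.8 s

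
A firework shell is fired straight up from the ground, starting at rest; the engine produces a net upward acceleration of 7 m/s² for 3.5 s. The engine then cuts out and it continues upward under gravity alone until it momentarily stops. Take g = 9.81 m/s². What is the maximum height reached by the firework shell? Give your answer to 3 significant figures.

Phase 1 (powered ascent): v₀ = 0 m/s, a = 7 m/s².
v = v₀ + at = 0 + (7)(3.5) = 24.5 m/s
Δx = v₀t + ½at² = 0·3.5 + 0.5·7·3.5² = 42.9 m

Phase 2 (coasting upward): v₀ = 24.5 m/s, a = -9.81 m/s².
v = v₀ + at → t = (0 − 24.5) / -9.81 = 2.50 s
v² = v₀² + 2aΔx → Δx = (0² − 24.5²)/(2·-9.81) = 30.6 m
Maximum height = 42.9 + 30.6 = 73.5 m

73.5 m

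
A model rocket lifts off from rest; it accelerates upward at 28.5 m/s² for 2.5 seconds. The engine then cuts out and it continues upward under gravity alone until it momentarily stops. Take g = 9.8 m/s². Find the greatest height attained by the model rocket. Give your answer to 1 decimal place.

Phase 1 (powered ascent): v₀ = 0 m/s, a = 28.5 m/s².
v = v₀ + at = 0 + (28.5)(2.5) = 71.2 m/s
Δx = v₀t + ½at² = 0·2.5 + 0.5·28.5·2.5² = 89.1 m

Phase 2 (coasting upward): v₀ = 71.2 m/s, a = -9.8 m/s².
v = v₀ + at → t = (0 − 71.2) / -9.8 = 7.27 s
v² = v₀² + 2aΔx → Δx = (0² − 71.2²)/(2·-9.8) = 259 m
Maximum height = 89.1 + 259 = 348 m

348.1 m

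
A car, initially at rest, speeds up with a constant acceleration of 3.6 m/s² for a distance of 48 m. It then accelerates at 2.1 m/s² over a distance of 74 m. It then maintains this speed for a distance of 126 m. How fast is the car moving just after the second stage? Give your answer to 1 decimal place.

25.6 m/s

Phase 1 (accelerating): v₀ = 0 m/s, a = 3.6 m/s².
v² = v₀² + 2aΔx = 0² + 2·3.6·48 = 346 → v = 18.6 m/s
t = (v − v₀)/a = (18.6 − 0)/3.6 = 5.16 s

Phase 2 (accelerating): v₀ = 18.6 m/s, a = 2.1 m/s².
v² = v₀² + 2aΔx = 18.6² + 2·2.1·74 = 656 → v = 25.6 m/s
t = (v − v₀)/a = (25.6 − 18.6)/2.1 = 3.35 s
Speed at end of phase 2 = 25.6 m/s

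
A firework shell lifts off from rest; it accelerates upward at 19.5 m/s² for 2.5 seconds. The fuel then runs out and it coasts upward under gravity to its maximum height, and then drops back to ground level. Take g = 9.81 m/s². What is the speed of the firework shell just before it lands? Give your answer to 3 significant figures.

Phase 1 (powered ascent): v₀ = 0 m/s, a = 19.5 m/s².
v = v₀ + at = 0 + (19.5)(2.5) = 48.8 m/s
Δx = v₀t + ½at² = 0·2.5 + 0.5·19.5·2.5² = 60.9 m

Phase 2 (coasting upward): v₀ = 48.8 m/s, a = -9.81 m/s².
v = v₀ + at → t = (0 − 48.8) / -9.81 = 4.97 s
v² = v₀² + 2aΔx → Δx = (0² − 48.8²)/(2·-9.81) = 121 m

Phase 3 (free fall): v₀ = 0 m/s, a = -9.81 m/s².
Falls 182 m from rest: t = √(2·182/9.81) = 6.09 s; v = g·t = 59.8 m/s.
Impact speed = 59.8 m/s

59.8 m/s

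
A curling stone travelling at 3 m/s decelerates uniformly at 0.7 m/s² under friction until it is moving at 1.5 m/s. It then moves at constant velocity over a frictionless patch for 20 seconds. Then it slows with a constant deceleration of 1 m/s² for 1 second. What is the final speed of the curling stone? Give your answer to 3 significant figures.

Phase 1 (decelerating): v₀ = 3.00 m/s, a = -0.7 m/s².
v = v₀ + at → t = (1.5 − 3.00) / -0.7 = 2.14 s
v² = v₀² + 2aΔx → Δx = (1.5² − 3.00²)/(2·-0.7) = 4.82 m

Phase 2 (constant speed): v₀ = 1.50 m/s, a = 0 m/s².
v = v₀ + at = 1.50 + (0)(20) = 1.50 m/s
Δx = v₀t + ½at² = 1.50·20 + 0.5·0·20² = 30.0 m

Phase 3 (decelerating): v₀ = 1.50 m/s, a = -1 m/s².
v = v₀ + at = 1.50 + (-1)(1) = 0.500 m/s
Δx = v₀t + ½at² = 1.50·1 + 0.5·-1·1² = 1.00 m
Final speed = 0.500 m/s

0.500 m/s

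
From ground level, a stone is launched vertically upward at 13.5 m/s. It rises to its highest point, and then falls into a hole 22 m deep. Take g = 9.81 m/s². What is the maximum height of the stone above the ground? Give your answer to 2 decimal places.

9.29 m

Phase 1 (rising): v₀ = 13.5 m/s, a = -9.81 m/s².
v = v₀ + at → t = (0 − 13.5) / -9.81 = 1.38 s
v² = v₀² + 2aΔx → Δx = (0² − 13.5²)/(2·-9.81) = 9.29 m
Maximum height = 9.29 m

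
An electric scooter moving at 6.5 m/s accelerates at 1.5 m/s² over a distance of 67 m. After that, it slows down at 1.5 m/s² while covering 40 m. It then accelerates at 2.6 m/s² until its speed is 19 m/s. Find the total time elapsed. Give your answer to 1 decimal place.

Phase 1 (accelerating): v₀ = 6.50 m/s, a = 1.5 m/s².
v² = v₀² + 2aΔx = 6.50² + 2·1.5·67 = 243 → v = 15.6 m/s
t = (v − v₀)/a = (15.6 − 6.50)/1.5 = 6.06 s

Phase 2 (decelerating): v₀ = 15.6 m/s, a = -1.5 m/s².
v² = v₀² + 2aΔx = 15.6² + 2·-1.5·40 = 123 → v = 11.1 m/s
t = (v − v₀)/a = (11.1 − 15.6)/-1.5 = 3.00 s

Phase 3 (accelerating): v₀ = 11.1 m/s, a = 2.6 m/s².
v = v₀ + at → t = (19 − 11.1) / 2.6 = 3.04 s
v² = v₀² + 2aΔx → Δx = (19² − 11.1²)/(2·2.6) = 45.7 m
Total time = 6.06 + 3.00 + 3.04 = 12.1 s

12.1 s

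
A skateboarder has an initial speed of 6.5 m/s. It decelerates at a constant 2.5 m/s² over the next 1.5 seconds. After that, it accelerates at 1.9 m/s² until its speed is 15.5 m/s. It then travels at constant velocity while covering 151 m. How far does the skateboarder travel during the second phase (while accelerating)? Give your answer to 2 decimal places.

Phase 1 (decelerating): v₀ = 6.50 m/s, a = -2.5 m/s².
v = v₀ + at = 6.50 + (-2.5)(1.5) = 2.75 m/s
Δx = v₀t + ½at² = 6.50·1.5 + 0.5·-2.5·1.5² = 6.94 m

Phase 2 (accelerating): v₀ = 2.75 m/s, a = 1.9 m/s².
v = v₀ + at → t = (15.5 − 2.75) / 1.9 = 6.71 s
v² = v₀² + 2aΔx → Δx = (15.5² − 2.75²)/(2·1.9) = 61.2 m
Distance in phase 2 = 61.2 m

61.23 m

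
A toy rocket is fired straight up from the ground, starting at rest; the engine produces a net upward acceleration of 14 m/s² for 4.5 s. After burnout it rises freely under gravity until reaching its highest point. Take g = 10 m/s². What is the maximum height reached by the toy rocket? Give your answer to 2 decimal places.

Phase 1 (powered ascent): v₀ = 0 m/s, a = 14 m/s².
v = v₀ + at = 0 + (14)(4.5) = 63.0 m/s
Δx = v₀t + ½at² = 0·4.5 + 0.5·14·4.5² = 142 m

Phase 2 (coasting upward): v₀ = 63.0 m/s, a = -10 m/s².
v = v₀ + at → t = (0 − 63.0) / -10 = 6.30 s
v² = v₀² + 2aΔx → Δx = (0² − 63.0²)/(2·-10) = 198 m
Maximum height = 142 + 198 = 340 m

340.20 m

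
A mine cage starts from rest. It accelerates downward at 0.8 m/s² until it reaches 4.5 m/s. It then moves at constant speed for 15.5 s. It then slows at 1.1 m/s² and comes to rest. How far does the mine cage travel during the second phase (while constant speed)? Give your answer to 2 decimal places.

69.75 m

Phase 1 (accelerating): v₀ = 0 m/s, a = 0.8 m/s².
v = v₀ + at → t = (4.5 − 0) / 0.8 = 5.62 s
v² = v₀² + 2aΔx → Δx = (4.5² − 0²)/(2·0.8) = 12.7 m

Phase 2 (constant speed): v₀ = 4.50 m/s, a = 0 m/s².
v = v₀ + at = 4.50 + (0)(15.5) = 4.50 m/s
Δx = v₀t + ½at² = 4.50·15.5 + 0.5·0·15.5² = 69.8 m
Distance in phase 2 = 69.8 m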